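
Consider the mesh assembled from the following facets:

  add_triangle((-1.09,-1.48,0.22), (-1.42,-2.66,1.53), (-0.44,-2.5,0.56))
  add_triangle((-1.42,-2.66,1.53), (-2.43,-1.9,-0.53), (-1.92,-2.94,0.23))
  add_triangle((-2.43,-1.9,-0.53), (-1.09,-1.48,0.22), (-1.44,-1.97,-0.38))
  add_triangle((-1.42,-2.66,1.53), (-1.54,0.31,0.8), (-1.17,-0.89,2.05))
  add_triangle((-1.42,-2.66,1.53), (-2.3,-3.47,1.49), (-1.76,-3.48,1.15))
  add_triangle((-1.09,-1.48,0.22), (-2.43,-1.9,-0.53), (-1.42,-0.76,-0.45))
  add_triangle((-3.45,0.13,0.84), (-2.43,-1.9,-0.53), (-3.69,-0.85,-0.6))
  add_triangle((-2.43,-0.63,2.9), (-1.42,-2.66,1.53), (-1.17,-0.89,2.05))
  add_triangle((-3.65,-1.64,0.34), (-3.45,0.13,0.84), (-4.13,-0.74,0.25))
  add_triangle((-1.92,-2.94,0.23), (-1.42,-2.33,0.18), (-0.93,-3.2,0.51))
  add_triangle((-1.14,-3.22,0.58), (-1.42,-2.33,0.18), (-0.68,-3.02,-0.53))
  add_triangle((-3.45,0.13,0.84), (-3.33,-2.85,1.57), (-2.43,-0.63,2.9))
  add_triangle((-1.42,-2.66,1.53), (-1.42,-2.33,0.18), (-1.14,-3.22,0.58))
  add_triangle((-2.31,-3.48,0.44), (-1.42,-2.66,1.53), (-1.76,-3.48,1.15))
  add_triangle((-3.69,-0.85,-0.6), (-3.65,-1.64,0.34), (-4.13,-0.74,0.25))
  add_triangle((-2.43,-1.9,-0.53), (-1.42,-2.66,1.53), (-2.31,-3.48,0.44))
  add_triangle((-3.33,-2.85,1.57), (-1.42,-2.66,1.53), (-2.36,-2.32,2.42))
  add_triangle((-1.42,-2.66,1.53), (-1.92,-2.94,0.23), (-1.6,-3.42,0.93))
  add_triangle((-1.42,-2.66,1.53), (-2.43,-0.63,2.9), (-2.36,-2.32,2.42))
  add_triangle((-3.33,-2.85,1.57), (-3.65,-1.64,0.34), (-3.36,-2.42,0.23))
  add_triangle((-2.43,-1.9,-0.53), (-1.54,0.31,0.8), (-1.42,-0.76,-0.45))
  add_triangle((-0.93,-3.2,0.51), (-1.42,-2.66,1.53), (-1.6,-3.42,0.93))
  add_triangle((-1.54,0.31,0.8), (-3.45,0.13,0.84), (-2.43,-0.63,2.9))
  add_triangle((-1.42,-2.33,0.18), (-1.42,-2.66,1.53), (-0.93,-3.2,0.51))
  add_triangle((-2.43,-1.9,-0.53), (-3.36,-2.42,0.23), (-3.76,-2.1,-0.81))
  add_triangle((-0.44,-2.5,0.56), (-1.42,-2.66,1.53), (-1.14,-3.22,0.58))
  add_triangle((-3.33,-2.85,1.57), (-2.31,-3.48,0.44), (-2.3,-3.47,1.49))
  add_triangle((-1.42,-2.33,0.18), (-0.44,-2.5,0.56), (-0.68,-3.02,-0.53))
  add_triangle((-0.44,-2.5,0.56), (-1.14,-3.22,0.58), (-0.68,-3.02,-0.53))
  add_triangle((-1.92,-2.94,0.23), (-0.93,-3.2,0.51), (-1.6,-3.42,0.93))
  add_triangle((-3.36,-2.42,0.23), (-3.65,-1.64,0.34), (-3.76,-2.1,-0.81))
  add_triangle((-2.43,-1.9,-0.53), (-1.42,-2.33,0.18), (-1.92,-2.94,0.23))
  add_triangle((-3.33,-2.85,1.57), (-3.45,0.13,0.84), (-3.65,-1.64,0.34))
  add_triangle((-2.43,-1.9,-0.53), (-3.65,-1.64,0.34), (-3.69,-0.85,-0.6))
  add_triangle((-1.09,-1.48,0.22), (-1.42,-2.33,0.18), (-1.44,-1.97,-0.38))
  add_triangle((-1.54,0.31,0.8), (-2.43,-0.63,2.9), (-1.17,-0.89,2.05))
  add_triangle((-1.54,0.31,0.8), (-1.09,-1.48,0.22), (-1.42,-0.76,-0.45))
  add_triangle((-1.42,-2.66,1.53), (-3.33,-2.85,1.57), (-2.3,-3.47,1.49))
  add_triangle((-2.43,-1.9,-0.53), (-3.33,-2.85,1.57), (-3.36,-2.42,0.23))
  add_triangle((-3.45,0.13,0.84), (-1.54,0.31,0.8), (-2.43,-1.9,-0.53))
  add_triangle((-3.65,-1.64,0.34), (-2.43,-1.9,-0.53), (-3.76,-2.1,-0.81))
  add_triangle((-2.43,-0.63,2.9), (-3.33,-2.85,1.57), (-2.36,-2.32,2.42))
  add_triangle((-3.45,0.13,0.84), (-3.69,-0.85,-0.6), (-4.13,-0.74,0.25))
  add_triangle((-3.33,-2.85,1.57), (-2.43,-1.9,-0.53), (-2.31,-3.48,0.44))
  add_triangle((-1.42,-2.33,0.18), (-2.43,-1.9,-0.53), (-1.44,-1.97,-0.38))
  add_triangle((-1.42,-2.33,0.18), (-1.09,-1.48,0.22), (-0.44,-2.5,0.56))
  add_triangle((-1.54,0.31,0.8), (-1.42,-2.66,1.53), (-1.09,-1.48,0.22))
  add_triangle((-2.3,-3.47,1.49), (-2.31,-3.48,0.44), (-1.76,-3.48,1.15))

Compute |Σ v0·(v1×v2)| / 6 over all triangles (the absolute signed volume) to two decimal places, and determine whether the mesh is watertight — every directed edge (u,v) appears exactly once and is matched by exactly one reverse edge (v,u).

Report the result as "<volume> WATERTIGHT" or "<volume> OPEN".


13.54 WATERTIGHT

Per-triangle v0·(v1×v2)/6:
  t1: -0.3671
  t2: +0.6648
  t3: -0.1732
  t4: -0.8616
  t5: +0.1909
  t6: -0.0293
  t7: -1.0780
  t8: +0.6459
  t9: +0.4897
  t10: +0.0142
  t11: +0.3931
  t12: +3.6344
  t13: +0.3971
  t14: -0.2384
  t15: +0.5743
  t16: -0.6548
  t17: +0.9049
  t18: +0.3074
  t19: +0.2541
  t20: +0.7660
  t21: +0.2472
  t22: +0.2247
  t23: +0.5108
  t24: -0.5042
  t25: +0.3267
  t26: +0.2792
  t27: +0.8793
  t28: -0.4865
  t29: +0.2794
  t30: +0.2959
  t31: +0.6218
  t32: +0.0351
  t33: +1.7147
  t34: +0.8357
  t35: -0.0487
  t36: -0.0588
  t37: -0.4251
  t38: +0.3919
  t39: +0.2887
  t40: -0.3242
  t41: -0.3815
  t42: +1.3441
  t43: +0.3420
  t44: +1.4625
  t45: +0.2000
  t46: -0.0713
  t47: -0.6074
  t48: +0.3340
Σ = +13.5402 → |volume| = 13.54

Directed edges: 144 total, each appears once with its reverse present → watertight.


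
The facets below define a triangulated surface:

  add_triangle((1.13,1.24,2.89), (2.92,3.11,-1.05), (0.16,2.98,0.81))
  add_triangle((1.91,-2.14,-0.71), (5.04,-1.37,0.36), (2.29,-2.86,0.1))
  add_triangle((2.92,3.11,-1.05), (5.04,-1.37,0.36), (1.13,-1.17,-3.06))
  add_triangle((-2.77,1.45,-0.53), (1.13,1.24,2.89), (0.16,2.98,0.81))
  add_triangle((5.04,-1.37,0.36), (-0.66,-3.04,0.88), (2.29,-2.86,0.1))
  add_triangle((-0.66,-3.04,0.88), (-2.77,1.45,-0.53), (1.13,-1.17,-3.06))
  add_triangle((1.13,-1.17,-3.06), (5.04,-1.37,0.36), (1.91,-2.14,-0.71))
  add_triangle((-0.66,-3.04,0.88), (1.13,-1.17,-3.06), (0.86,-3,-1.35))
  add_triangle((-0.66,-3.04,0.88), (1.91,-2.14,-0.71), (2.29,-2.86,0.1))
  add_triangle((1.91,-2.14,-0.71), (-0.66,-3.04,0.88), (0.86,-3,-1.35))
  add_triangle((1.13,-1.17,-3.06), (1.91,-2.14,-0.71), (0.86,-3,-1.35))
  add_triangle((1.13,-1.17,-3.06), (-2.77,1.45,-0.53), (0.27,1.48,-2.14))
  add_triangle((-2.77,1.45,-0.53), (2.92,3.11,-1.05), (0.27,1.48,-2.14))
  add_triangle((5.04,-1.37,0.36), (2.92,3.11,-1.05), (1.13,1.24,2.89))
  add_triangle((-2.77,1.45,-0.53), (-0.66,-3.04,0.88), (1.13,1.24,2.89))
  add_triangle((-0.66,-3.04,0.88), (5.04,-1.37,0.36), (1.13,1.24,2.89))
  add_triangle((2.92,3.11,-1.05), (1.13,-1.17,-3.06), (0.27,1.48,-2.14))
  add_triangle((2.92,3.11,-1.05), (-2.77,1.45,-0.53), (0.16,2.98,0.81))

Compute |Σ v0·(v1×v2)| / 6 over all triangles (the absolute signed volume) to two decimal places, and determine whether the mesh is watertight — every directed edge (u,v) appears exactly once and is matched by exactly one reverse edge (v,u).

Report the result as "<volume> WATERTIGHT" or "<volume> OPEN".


75.87 WATERTIGHT

Per-triangle v0·(v1×v2)/6:
  t1: +4.4918
  t2: +1.5043
  t3: +11.2110
  t4: +3.1229
  t5: +1.9145
  t6: +5.3894
  t7: +3.6626
  t8: +1.0469
  t9: +1.0850
  t10: +1.6510
  t11: +1.7429
  t12: +3.0376
  t13: +3.4892
  t14: +10.8477
  t15: +5.0299
  t16: +8.8021
  t17: +3.8998
  t18: +3.9444
Σ = +75.8729 → |volume| = 75.87

Directed edges: 54 total, each appears once with its reverse present → watertight.


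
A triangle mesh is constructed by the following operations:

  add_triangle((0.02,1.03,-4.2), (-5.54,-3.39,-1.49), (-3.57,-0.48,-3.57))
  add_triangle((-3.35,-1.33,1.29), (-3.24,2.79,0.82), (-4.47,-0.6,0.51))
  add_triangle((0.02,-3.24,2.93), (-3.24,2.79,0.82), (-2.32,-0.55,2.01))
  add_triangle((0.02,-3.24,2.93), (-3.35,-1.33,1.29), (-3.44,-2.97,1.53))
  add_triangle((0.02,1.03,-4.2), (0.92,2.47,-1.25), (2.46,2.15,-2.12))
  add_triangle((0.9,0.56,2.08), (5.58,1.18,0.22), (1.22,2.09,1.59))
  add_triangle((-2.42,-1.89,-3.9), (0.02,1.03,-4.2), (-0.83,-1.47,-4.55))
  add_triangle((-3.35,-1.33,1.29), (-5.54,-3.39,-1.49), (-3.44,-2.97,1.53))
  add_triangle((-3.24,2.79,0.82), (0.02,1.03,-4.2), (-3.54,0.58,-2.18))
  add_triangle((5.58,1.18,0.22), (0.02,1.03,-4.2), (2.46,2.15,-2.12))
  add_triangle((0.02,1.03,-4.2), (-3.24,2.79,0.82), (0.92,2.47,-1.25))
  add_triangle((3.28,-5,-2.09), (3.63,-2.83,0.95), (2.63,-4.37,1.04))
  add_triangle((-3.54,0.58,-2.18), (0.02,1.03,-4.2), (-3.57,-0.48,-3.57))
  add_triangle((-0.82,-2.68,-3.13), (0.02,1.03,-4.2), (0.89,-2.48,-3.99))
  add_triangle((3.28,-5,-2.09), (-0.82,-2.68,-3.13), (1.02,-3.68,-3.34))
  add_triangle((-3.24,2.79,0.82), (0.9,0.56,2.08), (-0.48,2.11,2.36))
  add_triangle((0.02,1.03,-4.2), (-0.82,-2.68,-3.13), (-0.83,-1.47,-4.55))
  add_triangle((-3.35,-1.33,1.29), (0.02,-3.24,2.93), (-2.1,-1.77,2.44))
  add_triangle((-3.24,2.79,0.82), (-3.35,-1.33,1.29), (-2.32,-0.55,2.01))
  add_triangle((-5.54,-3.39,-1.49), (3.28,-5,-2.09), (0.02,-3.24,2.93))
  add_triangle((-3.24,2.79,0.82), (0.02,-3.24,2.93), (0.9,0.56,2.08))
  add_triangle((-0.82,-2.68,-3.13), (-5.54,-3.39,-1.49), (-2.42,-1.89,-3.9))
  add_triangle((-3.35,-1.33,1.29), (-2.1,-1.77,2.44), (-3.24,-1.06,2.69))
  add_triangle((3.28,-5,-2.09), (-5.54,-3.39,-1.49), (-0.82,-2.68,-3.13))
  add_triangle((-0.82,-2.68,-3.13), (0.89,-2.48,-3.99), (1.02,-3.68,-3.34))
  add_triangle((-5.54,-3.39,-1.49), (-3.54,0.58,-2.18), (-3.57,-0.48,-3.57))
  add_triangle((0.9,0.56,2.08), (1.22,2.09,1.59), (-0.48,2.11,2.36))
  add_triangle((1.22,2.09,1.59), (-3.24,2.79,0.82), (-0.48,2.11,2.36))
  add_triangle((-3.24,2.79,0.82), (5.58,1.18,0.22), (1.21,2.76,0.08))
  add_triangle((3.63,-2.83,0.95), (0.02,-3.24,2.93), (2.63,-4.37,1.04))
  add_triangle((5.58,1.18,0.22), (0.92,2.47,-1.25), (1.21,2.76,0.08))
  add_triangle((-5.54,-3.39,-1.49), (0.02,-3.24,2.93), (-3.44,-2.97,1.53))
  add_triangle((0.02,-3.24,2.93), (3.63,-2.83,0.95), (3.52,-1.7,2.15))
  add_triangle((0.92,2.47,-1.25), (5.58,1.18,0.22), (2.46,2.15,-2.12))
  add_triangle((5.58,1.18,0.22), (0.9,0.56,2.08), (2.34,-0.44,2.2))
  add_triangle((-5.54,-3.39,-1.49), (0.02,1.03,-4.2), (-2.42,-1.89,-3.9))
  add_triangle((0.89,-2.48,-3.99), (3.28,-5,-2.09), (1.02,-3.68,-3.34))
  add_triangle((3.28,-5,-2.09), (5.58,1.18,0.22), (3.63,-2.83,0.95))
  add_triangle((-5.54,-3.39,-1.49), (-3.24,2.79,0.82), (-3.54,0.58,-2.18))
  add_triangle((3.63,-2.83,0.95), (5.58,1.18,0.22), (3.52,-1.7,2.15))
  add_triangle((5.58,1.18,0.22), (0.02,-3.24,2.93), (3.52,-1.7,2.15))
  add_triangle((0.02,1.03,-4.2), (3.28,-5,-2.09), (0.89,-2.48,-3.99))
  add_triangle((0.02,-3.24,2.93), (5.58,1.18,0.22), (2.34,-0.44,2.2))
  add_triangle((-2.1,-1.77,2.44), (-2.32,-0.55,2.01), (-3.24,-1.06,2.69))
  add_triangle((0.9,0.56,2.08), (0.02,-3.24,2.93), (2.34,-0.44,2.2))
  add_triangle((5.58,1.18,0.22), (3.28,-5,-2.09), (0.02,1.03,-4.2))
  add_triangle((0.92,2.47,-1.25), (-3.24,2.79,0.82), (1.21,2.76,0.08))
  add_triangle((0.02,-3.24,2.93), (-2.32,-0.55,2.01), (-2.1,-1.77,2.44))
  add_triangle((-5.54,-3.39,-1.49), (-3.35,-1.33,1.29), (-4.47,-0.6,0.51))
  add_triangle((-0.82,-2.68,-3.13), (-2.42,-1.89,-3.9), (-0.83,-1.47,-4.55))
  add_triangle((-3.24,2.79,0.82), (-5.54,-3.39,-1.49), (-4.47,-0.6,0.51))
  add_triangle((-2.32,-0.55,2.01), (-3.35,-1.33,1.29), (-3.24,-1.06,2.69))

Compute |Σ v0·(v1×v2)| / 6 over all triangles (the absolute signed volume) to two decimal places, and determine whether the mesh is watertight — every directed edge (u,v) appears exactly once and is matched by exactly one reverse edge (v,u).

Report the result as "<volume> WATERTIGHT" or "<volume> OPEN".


227.57 OPEN

Per-triangle v0·(v1×v2)/6:
  t1: +4.1661
  t2: +2.4764
  t3: +1.5619
  t4: +2.2590
  t5: +2.6672
  t6: +2.9533
  t7: +2.7171
  t8: +3.3820
  t9: +7.3309
  t10: +4.2522
  t11: +6.8146
  t12: +4.6575
  t13: +3.4827
  t14: +4.1233
  t15: +1.5361
  t16: +0.5006
  t17: +0.5441
  t18: +1.4226
  t19: +2.6300
  t20: +27.8470
  t21: +6.1321
  t22: +5.4356
  t23: +0.9601
  t24: +12.8461
  t25: +1.7537
  t26: +4.6851
  t27: +1.1368
  t28: +2.0567
  t29: +2.1028
  t30: +3.4184
  t31: +3.0639
  t32: +5.0368
  t33: +4.2448
  t34: +2.7419
  t35: +2.5021
  t36: +4.6421
  t37: +2.3246
  t38: +11.6979
  t39: +9.6998
  t40: +4.8949
  t41: +0.5908
  t42: +4.5556
  t43: +3.8127
  t44: +0.1276
  t45: +2.3852
  t46: +24.3606
  t47: +2.7687
  t48: +0.6712
  t49: +3.1815
  t50: +2.0432
  t51: +4.2105
  t52: +0.1577
Σ = +227.5660 → |volume| = 227.57

Directed edges: 156 total; 6 unmatched, e.g. (5.58,1.18,0.22)→(1.22,2.09,1.59) → open.


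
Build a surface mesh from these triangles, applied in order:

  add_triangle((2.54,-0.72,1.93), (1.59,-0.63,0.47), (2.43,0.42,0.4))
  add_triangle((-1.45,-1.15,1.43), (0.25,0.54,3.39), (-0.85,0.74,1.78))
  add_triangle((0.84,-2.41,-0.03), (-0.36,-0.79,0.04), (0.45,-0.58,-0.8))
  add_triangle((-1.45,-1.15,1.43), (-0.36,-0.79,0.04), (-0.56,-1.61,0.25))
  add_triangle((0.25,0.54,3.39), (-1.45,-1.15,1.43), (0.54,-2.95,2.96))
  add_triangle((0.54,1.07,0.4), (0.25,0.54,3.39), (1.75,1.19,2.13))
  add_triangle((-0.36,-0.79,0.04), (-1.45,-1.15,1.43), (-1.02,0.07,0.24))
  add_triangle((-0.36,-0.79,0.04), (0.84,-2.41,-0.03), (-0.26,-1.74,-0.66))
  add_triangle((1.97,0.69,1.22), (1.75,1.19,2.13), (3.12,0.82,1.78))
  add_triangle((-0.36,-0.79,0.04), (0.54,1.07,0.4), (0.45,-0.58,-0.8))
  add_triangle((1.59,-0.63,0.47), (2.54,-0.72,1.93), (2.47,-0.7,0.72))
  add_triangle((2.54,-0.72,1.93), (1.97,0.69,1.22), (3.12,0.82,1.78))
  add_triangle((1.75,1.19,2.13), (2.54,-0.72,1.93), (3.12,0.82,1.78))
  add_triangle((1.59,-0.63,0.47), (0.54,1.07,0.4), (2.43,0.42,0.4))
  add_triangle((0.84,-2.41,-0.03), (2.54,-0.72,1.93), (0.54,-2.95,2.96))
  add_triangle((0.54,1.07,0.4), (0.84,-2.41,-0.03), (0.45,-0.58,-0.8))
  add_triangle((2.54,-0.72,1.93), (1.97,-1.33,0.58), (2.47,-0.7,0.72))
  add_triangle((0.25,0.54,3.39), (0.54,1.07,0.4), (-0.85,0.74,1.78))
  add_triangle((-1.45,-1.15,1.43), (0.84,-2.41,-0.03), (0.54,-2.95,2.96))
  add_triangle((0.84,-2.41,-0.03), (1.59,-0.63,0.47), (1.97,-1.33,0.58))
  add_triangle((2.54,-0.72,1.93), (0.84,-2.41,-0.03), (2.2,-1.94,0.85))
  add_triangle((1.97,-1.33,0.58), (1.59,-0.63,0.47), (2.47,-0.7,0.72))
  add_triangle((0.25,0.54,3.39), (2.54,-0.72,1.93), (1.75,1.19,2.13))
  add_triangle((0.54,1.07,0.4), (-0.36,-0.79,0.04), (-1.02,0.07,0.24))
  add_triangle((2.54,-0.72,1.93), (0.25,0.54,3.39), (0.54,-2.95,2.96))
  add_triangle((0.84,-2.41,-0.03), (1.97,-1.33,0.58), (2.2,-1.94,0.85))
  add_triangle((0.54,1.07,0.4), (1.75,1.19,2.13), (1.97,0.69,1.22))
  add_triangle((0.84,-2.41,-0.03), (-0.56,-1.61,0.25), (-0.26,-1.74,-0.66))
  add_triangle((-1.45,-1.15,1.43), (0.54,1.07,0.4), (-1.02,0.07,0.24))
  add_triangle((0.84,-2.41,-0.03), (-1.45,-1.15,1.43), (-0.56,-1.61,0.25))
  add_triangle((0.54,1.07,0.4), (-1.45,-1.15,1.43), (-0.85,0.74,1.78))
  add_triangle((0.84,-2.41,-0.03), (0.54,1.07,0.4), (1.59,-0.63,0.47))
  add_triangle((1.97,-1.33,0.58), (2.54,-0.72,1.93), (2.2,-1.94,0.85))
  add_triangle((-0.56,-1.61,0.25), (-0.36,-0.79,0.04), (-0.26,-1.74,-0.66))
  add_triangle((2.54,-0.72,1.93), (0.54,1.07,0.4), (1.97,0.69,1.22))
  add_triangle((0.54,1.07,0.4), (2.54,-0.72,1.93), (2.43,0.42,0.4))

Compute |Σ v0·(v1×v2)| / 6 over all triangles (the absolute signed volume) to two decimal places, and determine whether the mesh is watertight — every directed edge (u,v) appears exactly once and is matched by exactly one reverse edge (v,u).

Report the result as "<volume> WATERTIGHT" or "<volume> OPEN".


Per-triangle v0·(v1×v2)/6:
  t1: +0.4563
  t2: +1.1650
  t3: +0.1974
  t4: +0.0519
  t5: +3.2574
  t6: +0.6603
  t7: +0.1603
  t8: -0.1802
  t9: +0.0649
  t10: -0.0484
  t11: -0.0879
  t12: -0.1124
  t13: +0.9991
  t14: -0.1964
  t15: +3.1355
  t16: +0.3292
  t17: +0.3779
  t18: +0.6896
  t19: +1.9446
  t20: +0.0392
  t21: +0.3831
  t22: -0.0016
  t23: +2.0771
  t24: -0.0646
  t25: +4.4483
  t26: +0.1638
  t27: +0.2902
  t28: +0.3814
  t29: +0.3169
  t30: +0.4497
  t31: -0.1727
  t32: -0.0376
  t33: +0.2426
  t34: +0.0289
  t35: -0.1379
  t36: +0.7441
Σ = +22.0147 → |volume| = 22.01

Directed edges: 108 total, each appears once with its reverse present → watertight.

22.01 WATERTIGHT


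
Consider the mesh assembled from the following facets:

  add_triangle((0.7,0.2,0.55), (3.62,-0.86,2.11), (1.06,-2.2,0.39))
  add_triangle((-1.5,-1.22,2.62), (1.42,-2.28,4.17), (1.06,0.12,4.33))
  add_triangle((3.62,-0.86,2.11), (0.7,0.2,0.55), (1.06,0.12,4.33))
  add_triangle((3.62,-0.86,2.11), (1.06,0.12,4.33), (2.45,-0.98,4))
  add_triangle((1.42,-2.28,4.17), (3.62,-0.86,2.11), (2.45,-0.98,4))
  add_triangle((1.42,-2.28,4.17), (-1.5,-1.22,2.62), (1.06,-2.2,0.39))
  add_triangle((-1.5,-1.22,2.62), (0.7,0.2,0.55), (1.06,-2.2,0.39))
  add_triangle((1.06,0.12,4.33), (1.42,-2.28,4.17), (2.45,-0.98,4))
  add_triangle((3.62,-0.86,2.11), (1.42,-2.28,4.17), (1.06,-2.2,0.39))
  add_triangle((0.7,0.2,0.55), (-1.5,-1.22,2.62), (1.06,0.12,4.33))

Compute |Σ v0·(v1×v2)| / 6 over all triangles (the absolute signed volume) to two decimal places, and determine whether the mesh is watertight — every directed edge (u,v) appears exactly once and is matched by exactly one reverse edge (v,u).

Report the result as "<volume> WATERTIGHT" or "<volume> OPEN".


16.62 WATERTIGHT

Per-triangle v0·(v1×v2)/6:
  t1: -0.1165
  t2: +4.0744
  t3: +0.7885
  t4: +1.4683
  t5: +2.2120
  t6: +3.1662
  t7: -1.1501
  t8: +2.2285
  t9: +4.1956
  t10: -0.2419
Σ = +16.6250 → |volume| = 16.62

Directed edges: 30 total, each appears once with its reverse present → watertight.


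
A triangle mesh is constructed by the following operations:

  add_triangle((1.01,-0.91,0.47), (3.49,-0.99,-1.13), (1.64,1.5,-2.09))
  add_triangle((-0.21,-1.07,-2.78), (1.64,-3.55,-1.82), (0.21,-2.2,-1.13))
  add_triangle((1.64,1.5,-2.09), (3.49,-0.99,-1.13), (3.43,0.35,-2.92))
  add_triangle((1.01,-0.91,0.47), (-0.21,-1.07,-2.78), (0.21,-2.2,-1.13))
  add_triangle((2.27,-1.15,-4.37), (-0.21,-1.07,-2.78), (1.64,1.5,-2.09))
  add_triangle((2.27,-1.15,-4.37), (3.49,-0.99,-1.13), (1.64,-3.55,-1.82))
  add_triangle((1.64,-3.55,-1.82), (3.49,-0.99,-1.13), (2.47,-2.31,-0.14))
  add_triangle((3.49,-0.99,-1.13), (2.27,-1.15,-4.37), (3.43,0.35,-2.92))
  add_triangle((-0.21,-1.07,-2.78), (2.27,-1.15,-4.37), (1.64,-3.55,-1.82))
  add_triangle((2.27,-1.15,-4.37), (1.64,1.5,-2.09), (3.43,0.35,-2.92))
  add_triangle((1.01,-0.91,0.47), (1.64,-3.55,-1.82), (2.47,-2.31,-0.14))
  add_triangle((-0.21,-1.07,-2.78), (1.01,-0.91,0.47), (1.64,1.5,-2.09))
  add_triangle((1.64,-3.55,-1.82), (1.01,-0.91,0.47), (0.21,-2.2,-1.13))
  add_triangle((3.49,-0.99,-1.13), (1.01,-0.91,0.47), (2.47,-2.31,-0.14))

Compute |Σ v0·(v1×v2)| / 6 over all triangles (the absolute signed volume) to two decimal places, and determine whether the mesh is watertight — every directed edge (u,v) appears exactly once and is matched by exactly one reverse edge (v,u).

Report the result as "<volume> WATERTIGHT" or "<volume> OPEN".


Per-triangle v0·(v1×v2)/6:
  t1: +0.3457
  t2: +1.0637
  t3: +0.8687
  t4: -0.6477
  t5: +2.3330
  t6: +6.1429
  t7: +2.3904
  t8: +3.3299
  t9: +3.8710
  t10: +2.4050
  t11: +0.4130
  t12: -1.9492
  t13: +0.4461
  t14: +0.5068
Σ = +21.5193 → |volume| = 21.52

Directed edges: 42 total, each appears once with its reverse present → watertight.

21.52 WATERTIGHT


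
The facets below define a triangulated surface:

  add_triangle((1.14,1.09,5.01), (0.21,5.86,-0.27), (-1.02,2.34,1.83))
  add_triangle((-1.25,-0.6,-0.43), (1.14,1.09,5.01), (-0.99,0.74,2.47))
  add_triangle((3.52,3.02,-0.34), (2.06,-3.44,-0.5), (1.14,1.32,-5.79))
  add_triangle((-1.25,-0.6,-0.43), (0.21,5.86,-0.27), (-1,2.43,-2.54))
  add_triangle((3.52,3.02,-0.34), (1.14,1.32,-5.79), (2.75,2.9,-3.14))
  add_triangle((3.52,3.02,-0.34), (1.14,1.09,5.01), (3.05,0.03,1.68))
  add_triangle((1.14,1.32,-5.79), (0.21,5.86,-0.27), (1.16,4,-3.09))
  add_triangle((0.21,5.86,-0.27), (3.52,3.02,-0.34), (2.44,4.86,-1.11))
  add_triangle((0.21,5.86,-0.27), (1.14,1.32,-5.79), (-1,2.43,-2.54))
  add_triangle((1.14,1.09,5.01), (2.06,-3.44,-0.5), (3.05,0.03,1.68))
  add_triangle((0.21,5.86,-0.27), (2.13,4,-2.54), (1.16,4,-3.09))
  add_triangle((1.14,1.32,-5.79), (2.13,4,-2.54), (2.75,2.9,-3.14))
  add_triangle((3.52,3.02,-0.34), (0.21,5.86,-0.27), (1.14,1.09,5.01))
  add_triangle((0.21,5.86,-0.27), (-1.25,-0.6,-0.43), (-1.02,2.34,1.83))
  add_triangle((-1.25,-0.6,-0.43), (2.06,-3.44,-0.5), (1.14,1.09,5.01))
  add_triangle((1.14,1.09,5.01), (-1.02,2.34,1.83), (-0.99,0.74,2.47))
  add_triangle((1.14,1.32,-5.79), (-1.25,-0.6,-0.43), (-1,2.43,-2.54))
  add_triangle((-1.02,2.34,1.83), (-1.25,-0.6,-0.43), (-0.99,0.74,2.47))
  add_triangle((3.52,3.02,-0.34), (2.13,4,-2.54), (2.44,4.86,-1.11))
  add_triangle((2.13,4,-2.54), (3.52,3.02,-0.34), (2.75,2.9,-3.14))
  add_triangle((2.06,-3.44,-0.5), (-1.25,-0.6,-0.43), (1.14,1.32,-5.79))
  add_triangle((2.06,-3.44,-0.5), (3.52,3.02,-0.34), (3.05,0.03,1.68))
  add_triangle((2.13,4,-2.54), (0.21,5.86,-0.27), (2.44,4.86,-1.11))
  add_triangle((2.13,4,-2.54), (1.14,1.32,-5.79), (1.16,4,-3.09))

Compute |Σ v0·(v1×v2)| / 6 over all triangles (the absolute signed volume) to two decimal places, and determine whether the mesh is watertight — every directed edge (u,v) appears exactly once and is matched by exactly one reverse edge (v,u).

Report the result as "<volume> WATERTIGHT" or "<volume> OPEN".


120.47 WATERTIGHT

Per-triangle v0·(v1×v2)/6:
  t1: +7.5391
  t2: +0.8513
  t3: +17.4124
  t4: +2.4274
  t5: +1.2249
  t6: +7.8998
  t7: +2.5877
  t8: +2.5081
  t9: +8.6740
  t10: +6.8115
  t11: +3.2989
  t12: +3.6020
  t13: +17.0775
  t14: +2.8184
  t15: +4.1240
  t16: +2.2735
  t17: +3.3944
  t18: +1.1047
  t19: +2.6743
  t20: +2.9232
  t21: +5.8987
  t22: +6.4892
  t23: +3.4938
  t24: +3.3624
Σ = +120.4712 → |volume| = 120.47

Directed edges: 72 total, each appears once with its reverse present → watertight.


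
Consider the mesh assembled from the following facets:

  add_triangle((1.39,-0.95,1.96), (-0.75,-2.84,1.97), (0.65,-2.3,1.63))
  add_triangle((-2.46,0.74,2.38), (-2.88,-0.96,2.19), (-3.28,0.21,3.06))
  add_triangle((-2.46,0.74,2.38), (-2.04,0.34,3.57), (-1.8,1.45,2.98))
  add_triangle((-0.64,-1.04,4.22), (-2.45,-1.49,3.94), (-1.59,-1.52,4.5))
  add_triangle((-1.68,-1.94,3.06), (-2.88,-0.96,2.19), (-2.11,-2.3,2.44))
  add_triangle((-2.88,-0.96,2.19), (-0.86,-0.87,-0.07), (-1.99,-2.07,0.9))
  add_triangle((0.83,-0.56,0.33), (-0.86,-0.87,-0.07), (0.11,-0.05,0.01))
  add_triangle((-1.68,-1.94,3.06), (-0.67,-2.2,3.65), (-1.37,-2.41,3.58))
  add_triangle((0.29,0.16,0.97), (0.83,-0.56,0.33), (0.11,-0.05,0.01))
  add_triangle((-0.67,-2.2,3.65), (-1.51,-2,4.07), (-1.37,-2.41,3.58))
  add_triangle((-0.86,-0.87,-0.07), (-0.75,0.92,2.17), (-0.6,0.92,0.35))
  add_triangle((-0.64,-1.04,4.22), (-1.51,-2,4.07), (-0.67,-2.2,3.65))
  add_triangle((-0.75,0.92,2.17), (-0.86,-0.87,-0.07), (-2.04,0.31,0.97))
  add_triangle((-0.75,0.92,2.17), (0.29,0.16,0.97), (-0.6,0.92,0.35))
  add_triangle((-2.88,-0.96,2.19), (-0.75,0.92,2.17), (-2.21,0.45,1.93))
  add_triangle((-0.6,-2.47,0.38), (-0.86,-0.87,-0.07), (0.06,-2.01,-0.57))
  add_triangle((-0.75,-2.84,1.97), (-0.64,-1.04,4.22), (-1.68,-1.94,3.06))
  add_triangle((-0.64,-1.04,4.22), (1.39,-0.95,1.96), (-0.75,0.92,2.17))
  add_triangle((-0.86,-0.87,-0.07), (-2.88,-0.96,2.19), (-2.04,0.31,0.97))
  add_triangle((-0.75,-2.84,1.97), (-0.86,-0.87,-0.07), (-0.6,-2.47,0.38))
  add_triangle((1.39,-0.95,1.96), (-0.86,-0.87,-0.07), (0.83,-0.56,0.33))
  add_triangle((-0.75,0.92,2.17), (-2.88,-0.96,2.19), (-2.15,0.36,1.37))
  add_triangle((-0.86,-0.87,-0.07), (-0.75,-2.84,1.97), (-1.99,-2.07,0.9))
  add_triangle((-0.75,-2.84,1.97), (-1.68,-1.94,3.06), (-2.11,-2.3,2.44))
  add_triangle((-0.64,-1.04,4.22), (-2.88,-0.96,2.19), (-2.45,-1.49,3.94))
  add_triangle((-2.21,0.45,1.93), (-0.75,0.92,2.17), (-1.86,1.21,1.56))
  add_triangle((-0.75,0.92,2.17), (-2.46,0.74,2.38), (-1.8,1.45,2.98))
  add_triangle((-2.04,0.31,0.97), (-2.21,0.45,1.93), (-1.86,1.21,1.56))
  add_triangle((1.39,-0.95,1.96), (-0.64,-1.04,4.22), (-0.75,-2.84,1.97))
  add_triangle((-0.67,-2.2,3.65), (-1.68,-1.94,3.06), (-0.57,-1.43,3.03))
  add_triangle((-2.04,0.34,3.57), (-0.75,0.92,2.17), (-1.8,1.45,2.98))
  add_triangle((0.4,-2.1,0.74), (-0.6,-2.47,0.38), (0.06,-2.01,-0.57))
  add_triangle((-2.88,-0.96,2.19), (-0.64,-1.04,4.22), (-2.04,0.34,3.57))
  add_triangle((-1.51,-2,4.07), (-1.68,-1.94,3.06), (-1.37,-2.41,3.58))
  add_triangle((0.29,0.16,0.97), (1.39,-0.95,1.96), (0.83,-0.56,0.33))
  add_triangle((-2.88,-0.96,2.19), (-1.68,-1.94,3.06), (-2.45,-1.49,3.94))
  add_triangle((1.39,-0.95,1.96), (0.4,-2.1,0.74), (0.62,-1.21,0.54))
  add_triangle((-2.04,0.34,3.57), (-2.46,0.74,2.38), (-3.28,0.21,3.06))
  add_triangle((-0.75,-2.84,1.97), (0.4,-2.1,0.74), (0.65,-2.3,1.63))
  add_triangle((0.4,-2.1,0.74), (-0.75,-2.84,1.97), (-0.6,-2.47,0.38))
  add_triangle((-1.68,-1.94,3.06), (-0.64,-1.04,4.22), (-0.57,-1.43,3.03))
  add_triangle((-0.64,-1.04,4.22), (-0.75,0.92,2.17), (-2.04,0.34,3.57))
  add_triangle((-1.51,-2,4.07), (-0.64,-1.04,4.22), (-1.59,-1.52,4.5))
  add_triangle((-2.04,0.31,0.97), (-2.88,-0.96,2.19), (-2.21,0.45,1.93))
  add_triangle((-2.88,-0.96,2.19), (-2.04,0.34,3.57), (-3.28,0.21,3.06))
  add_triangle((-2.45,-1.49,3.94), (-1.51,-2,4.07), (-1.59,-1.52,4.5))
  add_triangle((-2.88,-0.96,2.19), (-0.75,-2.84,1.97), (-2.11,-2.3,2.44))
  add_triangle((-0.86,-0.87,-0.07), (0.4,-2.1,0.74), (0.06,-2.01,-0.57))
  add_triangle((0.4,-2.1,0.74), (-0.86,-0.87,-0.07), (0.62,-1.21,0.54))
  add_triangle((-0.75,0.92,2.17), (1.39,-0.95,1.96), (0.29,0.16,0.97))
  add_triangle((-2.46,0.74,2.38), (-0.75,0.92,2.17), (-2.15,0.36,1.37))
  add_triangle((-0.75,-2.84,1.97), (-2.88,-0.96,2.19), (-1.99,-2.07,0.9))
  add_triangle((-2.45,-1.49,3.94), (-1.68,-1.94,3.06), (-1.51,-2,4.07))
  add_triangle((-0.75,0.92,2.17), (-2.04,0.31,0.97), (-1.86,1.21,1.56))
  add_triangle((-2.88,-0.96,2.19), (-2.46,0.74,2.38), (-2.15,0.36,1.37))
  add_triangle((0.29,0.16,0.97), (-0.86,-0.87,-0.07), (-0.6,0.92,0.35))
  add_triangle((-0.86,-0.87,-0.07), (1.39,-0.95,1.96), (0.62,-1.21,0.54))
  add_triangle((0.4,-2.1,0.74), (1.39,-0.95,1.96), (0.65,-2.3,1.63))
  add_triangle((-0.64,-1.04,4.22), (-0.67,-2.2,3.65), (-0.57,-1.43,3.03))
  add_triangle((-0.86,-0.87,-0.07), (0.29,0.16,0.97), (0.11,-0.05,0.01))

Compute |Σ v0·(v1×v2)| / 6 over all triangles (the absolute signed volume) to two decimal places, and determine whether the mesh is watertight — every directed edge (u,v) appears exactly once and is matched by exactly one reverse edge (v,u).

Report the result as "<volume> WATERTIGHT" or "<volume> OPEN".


23.95 WATERTIGHT

Per-triangle v0·(v1×v2)/6:
  t1: +0.7475
  t2: +0.1050
  t3: +0.7336
  t4: +0.2042
  t5: +0.8127
  t6: +0.3171
  t7: +0.0059
  t8: -0.1301
  t9: +0.0045
  t10: +0.3136
  t11: +0.3923
  t12: +0.7349
  t13: -0.4857
  t14: +0.1310
  t15: +0.7711
  t16: +0.2808
  t17: +1.6372
  t18: +1.5882
  t19: +0.5068
  t20: +0.4144
  t21: +0.2819
  t22: -0.9755
  t23: +0.3003
  t24: +0.7525
  t25: +0.3825
  t26: +0.4821
  t27: -0.1854
  t28: +0.2510
  t29: +2.9423
  t30: -0.2704
  t31: +0.3812
  t32: +0.4235
  t33: +2.6289
  t34: +0.2281
  t35: +0.0707
  t36: +0.7997
  t37: +0.1735
  t38: +0.5210
  t39: +0.4422
  t40: +0.5847
  t41: -0.4922
  t42: +1.1722
  t43: +0.3783
  t44: +0.4496
  t45: +0.9859
  t46: +0.4875
  t47: -0.0340
  t48: -0.4164
  t49: +0.0105
  t50: +0.2149
  t51: +0.0323
  t52: +1.7074
  t53: +0.4573
  t54: -0.3866
  t55: +0.4616
  t56: -0.2148
  t57: -0.3210
  t58: +0.2263
  t59: -0.0451
  t60: -0.0219
Σ = +23.9515 → |volume| = 23.95

Directed edges: 180 total, each appears once with its reverse present → watertight.


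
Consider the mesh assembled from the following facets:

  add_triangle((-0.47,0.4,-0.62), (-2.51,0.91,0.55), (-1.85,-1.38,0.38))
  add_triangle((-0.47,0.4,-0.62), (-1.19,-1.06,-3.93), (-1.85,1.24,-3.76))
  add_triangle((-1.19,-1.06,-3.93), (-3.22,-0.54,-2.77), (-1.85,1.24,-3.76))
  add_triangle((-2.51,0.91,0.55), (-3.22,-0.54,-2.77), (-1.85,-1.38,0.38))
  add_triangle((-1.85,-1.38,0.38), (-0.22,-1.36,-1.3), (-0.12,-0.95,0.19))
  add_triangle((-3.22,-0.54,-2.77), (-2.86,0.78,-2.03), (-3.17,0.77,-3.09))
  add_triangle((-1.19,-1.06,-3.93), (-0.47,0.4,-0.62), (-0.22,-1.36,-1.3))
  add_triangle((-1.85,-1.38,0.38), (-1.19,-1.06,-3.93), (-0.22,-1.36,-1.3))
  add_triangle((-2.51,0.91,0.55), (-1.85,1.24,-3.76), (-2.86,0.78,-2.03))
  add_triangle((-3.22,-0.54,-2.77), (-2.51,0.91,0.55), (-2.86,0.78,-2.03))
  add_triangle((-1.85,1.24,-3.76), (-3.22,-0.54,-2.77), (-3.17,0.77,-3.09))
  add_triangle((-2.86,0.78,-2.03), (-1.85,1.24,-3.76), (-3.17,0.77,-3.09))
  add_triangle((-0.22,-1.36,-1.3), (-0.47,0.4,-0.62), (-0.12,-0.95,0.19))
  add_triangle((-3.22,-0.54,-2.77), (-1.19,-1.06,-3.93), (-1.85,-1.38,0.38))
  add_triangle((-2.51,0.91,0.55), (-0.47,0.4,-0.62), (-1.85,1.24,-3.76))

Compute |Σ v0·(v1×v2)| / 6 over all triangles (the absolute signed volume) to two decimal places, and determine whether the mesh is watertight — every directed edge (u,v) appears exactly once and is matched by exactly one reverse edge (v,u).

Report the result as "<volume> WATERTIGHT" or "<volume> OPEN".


14.82 OPEN

Per-triangle v0·(v1×v2)/6:
  t1: -0.6227
  t2: -0.1524
  t3: +3.4193
  t4: +2.9635
  t5: +0.4179
  t6: +0.5460
  t7: -0.1221
  t8: +1.4678
  t9: +1.0803
  t10: +1.5241
  t11: +1.2128
  t12: +0.4047
  t13: -0.1254
  t14: +2.5789
  t15: +0.2279
Σ = +14.8205 → |volume| = 14.82

Directed edges: 45 total; 3 unmatched, e.g. (-1.85,-1.38,0.38)→(-0.47,0.4,-0.62) → open.


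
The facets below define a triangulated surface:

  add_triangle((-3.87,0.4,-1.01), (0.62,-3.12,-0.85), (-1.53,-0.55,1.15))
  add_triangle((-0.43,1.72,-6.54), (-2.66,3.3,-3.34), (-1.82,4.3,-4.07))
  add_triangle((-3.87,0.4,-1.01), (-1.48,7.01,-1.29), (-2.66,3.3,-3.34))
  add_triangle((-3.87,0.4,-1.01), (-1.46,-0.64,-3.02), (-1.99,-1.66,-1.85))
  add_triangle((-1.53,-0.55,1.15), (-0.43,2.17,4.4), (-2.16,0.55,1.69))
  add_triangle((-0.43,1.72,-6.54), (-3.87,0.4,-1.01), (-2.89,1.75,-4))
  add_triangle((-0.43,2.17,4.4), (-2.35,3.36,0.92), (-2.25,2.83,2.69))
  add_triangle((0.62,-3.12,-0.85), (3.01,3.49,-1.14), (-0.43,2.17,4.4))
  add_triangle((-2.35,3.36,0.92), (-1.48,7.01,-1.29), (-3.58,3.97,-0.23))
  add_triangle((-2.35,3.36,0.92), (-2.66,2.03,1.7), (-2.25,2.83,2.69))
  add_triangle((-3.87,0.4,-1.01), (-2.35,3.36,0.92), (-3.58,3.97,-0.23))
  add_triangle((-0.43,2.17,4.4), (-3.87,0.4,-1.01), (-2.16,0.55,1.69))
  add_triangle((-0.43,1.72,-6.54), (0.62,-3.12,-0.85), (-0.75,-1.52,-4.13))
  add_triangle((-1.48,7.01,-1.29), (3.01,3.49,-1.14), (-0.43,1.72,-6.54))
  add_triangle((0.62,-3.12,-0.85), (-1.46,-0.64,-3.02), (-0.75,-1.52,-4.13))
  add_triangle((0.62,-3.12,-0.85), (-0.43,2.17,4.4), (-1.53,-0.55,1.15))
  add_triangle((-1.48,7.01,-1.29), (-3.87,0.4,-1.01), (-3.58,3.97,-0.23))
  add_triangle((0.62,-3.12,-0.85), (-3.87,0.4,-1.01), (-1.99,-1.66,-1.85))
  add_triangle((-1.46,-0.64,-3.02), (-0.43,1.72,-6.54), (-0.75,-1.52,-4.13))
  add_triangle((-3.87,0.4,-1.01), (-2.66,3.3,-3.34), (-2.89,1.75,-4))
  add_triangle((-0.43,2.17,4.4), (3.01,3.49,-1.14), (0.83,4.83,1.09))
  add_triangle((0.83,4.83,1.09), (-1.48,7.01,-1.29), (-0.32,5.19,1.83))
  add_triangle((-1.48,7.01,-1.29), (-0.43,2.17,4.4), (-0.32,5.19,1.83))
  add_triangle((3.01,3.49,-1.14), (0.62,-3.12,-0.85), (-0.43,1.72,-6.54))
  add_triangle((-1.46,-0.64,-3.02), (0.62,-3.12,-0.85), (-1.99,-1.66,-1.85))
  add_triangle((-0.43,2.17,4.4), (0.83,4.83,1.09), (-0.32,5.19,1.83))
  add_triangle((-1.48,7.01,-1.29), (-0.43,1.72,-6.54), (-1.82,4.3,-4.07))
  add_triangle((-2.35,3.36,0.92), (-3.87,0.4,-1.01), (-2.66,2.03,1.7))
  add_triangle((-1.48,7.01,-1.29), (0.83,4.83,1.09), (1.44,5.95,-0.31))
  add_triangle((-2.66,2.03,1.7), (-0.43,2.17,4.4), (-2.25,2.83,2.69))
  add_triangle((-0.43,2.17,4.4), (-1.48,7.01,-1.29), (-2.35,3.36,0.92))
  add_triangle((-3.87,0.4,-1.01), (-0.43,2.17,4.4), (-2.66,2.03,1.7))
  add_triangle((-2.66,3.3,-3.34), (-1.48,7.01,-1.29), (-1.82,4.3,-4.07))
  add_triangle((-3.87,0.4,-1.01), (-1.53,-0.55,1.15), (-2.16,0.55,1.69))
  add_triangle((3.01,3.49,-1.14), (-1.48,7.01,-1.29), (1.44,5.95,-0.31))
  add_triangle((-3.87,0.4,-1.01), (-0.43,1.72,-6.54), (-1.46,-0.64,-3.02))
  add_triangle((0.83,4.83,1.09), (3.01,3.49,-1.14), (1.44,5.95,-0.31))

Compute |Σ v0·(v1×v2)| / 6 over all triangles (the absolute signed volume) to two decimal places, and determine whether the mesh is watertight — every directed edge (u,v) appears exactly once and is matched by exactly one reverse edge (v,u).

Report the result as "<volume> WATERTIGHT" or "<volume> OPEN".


Per-triangle v0·(v1×v2)/6:
  t1: +3.5159
  t2: +4.4932
  t3: +9.9384
  t4: +2.4968
  t5: +1.3396
  t6: +2.5091
  t7: +1.7434
  t8: +7.3365
  t9: +3.9683
  t10: +1.1566
  t11: +2.1443
  t12: +2.1389
  t13: +3.6637
  t14: +27.2825
  t15: +1.5101
  t16: +3.2476
  t17: +5.2135
  t18: +1.4052
  t19: +2.8354
  t20: +3.8563
  t21: +6.3411
  t22: +4.2254
  t23: +4.2582
  t24: +13.5933
  t25: +2.2792
  t26: +3.3889
  t27: +6.3762
  t28: +3.0779
  t29: +4.5371
  t30: +1.0130
  t31: +9.2499
  t32: +1.8255
  t33: +4.6083
  t34: +1.3559
  t35: +5.0041
  t36: +6.1310
  t37: +2.5589
Σ = +171.6193 → |volume| = 171.62

Directed edges: 111 total; 3 unmatched, e.g. (-0.43,1.72,-6.54)→(-2.66,3.3,-3.34) → open.

171.62 OPEN


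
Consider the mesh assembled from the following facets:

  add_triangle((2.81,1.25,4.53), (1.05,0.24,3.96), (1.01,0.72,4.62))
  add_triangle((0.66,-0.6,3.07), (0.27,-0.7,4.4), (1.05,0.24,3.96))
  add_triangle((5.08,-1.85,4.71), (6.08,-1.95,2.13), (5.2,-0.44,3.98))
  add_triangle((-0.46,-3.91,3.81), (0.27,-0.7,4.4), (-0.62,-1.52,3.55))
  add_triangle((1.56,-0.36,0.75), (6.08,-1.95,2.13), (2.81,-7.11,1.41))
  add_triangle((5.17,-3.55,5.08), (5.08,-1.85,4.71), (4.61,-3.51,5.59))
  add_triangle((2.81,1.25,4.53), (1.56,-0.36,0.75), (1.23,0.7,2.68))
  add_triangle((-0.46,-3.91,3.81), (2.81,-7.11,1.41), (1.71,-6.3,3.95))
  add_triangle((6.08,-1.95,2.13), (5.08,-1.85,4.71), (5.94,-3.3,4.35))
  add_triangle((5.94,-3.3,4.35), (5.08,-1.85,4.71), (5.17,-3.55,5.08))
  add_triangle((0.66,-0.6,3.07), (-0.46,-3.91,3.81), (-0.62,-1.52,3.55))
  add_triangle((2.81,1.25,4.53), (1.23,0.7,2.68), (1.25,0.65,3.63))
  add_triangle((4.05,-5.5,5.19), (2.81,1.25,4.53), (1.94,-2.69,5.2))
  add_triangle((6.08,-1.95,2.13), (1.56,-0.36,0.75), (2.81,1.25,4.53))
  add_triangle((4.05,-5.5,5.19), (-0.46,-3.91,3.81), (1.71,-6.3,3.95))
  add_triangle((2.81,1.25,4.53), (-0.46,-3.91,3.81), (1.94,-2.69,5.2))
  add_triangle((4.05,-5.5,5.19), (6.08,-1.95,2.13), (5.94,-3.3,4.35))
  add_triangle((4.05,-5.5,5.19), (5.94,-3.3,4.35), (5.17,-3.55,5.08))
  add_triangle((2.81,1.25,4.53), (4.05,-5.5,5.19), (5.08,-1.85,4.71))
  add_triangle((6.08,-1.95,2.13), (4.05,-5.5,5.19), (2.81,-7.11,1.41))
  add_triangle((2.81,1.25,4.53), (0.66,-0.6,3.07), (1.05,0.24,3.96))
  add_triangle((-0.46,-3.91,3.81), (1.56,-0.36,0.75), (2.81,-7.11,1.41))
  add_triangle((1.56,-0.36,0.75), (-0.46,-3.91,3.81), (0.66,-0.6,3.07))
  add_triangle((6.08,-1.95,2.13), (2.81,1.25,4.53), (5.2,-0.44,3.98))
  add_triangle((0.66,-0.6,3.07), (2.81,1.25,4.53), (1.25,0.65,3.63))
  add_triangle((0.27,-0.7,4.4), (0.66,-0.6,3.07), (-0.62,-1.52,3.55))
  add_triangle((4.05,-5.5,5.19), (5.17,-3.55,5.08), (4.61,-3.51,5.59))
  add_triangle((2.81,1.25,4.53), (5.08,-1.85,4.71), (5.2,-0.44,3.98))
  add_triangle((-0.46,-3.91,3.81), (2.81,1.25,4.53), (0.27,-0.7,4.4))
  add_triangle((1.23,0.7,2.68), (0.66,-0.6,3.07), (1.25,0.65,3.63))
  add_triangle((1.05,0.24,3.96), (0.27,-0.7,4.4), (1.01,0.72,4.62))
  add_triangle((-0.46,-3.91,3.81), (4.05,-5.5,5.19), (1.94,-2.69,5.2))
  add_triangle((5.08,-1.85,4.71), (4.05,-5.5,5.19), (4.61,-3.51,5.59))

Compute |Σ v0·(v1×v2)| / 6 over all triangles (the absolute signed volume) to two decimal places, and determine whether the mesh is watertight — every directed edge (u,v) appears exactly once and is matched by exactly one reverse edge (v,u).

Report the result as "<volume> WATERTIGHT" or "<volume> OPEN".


Per-triangle v0·(v1×v2)/6:
  t1: -0.6056
  t2: -0.3669
  t3: +4.1285
  t4: +1.5439
  t5: -1.3408
  t6: +1.4130
  t7: -0.2178
  t8: +3.6130
  t9: +3.6345
  t10: +1.9095
  t11: -1.6995
  t12: +0.0849
  t13: +9.3153
  t14: +0.0606
  t15: +6.4295
  t16: +3.9772
  t17: +4.3290
  t18: +2.6707
  t19: +9.3211
  t20: +21.9148
  t21: -0.7355
  t22: -6.7107
  t23: -2.4051
  t24: +0.2937
  t25: +0.7641
  t26: -0.3989
  t27: +2.1247
  t28: +3.9881
  t29: +5.1320
  t30: -0.1607
  t31: -0.3976
  t32: +8.1425
  t33: -2.2593
Σ = +77.4922 → |volume| = 77.49

Directed edges: 99 total; 9 unmatched, e.g. (1.01,0.72,4.62)→(2.81,1.25,4.53) → open.

77.49 OPEN


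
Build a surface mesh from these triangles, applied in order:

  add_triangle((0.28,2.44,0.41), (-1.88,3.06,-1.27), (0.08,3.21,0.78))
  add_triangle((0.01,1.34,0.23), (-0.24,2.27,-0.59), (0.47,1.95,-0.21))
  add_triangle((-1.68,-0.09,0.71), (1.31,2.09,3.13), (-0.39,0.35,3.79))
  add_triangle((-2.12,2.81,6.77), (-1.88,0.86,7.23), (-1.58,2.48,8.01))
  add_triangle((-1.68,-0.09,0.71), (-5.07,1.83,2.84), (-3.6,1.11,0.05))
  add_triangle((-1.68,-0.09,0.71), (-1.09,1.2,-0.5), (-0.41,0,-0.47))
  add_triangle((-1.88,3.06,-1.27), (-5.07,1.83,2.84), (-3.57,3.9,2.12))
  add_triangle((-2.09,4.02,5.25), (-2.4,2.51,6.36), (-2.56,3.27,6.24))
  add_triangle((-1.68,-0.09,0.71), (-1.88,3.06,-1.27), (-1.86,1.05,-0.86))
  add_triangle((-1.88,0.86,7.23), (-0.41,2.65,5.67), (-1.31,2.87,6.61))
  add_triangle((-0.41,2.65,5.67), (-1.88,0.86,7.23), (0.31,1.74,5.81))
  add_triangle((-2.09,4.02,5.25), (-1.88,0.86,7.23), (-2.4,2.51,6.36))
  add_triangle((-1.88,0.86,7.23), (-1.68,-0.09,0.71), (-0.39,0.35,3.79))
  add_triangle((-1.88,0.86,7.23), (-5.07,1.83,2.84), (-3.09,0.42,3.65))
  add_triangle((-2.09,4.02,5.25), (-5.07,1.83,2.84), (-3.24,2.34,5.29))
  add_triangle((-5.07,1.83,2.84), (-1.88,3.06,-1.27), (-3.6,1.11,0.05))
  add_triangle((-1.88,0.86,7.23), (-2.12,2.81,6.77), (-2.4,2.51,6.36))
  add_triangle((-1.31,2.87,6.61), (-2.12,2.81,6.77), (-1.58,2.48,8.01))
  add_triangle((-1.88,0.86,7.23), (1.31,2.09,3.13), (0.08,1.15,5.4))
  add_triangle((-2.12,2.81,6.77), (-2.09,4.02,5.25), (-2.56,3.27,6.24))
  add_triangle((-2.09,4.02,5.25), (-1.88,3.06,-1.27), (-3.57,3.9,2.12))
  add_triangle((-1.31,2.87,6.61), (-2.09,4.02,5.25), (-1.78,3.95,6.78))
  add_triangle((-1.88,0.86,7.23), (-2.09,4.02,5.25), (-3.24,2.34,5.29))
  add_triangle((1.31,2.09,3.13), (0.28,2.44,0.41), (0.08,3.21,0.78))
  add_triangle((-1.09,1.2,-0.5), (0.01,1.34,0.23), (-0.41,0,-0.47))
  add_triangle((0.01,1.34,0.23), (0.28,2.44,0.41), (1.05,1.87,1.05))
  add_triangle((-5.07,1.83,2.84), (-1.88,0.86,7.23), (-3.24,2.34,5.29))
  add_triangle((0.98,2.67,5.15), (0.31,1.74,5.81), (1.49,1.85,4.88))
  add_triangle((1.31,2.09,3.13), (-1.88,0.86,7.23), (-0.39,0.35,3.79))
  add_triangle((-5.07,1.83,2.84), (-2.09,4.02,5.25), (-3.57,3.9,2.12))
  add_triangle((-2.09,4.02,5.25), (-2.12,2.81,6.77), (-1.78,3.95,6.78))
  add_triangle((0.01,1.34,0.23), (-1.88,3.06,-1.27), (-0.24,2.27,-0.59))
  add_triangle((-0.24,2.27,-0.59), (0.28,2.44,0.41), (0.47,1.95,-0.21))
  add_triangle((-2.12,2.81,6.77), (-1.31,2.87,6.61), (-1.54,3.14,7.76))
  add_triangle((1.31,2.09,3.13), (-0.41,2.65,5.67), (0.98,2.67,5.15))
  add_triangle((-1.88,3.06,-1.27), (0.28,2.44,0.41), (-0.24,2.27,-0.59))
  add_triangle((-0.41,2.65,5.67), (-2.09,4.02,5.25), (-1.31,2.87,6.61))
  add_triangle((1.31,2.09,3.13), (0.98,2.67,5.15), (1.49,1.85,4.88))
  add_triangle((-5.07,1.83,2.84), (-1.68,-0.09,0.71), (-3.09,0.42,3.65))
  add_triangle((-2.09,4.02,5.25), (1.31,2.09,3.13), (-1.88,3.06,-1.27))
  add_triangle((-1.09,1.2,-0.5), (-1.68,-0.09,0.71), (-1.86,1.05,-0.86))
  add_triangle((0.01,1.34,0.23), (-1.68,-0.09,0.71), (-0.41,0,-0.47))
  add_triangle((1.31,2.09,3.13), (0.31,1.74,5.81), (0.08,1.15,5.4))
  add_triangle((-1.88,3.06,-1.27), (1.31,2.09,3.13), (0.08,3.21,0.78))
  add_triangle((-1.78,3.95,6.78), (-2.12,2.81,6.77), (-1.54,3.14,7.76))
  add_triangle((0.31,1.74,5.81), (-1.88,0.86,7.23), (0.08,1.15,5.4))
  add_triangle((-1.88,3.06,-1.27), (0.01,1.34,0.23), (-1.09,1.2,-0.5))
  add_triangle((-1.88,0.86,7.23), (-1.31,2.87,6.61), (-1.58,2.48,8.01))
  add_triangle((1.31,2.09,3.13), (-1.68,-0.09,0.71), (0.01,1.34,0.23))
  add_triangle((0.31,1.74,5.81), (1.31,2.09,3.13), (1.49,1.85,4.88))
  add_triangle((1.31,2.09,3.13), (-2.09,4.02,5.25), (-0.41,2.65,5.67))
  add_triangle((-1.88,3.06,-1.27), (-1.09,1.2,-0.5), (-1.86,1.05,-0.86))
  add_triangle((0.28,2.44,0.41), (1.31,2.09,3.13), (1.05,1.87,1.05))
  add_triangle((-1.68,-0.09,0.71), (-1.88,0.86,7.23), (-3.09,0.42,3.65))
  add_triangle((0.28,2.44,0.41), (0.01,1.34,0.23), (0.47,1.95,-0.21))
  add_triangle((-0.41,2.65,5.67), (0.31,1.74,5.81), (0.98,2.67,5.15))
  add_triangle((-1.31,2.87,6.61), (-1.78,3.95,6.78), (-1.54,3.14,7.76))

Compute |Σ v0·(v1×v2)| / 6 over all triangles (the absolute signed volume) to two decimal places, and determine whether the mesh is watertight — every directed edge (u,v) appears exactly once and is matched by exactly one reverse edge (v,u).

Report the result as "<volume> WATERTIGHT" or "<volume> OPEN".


Per-triangle v0·(v1×v2)/6:
  t1: +0.4275
  t2: -0.1309
  t3: -1.6677
  t4: +1.8765
  t5: +1.1202
  t6: +0.2207
  t7: +5.3682
  t8: -0.3307
  t9: +0.7922
  t10: +1.6994
  t11: +2.9891
  t12: -1.5217
  t13: +0.3068
  t14: +3.9234
  t15: +5.5545
  t16: +4.3291
  t17: +1.0428
  t18: +0.8567
  t19: -1.7726
  t20: +0.9165
  t21: +4.8662
  t22: -0.3268
  t23: +6.1343
  t24: +0.4306
  t25: +0.0507
  t26: -0.0447
  t27: +5.5768
  t28: +1.0774
  t29: +1.4906
  t30: +8.6697
  t31: +1.2843
  t32: -0.3133
  t33: +0.2067
  t34: -0.1963
  t35: +0.4196
  t36: +0.5183
  t37: +1.5860
  t38: +0.6421
  t39: +1.2651
  t40: +8.3786
  t41: -0.2708
  t42: -0.2427
  t43: +0.2848
  t44: +1.3893
  t45: +1.1720
  t46: +0.7620
  t47: -0.1406
  t48: -0.5103
  t49: -1.2491
  t50: -0.9424
  t51: +3.2876
  t52: -0.0751
  t53: +0.6238
  t54: +0.4245
  t55: -0.0310
  t56: +1.4281
  t57: +0.1125
Σ = +73.7391 → |volume| = 73.74

Directed edges: 171 total; 9 unmatched, e.g. (-3.6,1.11,0.05)→(-1.68,-0.09,0.71) → open.

73.74 OPEN
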